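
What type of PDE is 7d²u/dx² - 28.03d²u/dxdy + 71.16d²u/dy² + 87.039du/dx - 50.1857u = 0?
With A = 7, B = -28.03, C = 71.16, the discriminant is -1206.7991. This is an elliptic PDE.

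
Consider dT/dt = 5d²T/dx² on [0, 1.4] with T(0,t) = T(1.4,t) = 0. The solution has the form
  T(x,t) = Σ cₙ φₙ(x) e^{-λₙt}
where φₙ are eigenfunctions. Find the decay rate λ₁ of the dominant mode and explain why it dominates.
Eigenvalues: λₙ = 5n²π²/1.4².
First three modes:
  n=1: λ₁ = 5π²/1.4² ≈ 25.178
  n=2: λ₂ = 20π²/1.4² ≈ 100.71 (4× faster decay)
  n=3: λ₃ = 45π²/1.4² ≈ 226.598 (9× faster decay)
As t → ∞, higher modes decay exponentially faster. The n=1 mode dominates: T ~ c₁ sin(πx/1.4) e^{-λ₁t}.
Decay rate: λ₁ = 5π²/1.4² ≈ 25.178.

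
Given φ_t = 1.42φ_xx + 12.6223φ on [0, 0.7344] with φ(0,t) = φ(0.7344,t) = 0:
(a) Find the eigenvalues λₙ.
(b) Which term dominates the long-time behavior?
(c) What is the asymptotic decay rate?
Eigenvalues: λₙ = 1.42n²π²/0.7344² - 12.6223.
First three modes:
  n=1: λ₁ = 1.42π²/0.7344² - 12.6223 ≈ 13.363
  n=2: λ₂ = 5.68π²/0.7344² - 12.6223 ≈ 91.318
  n=3: λ₃ = 12.78π²/0.7344² - 12.6223 ≈ 221.243
Since 1.42π²/0.7344² ≈ 25.985 > 12.6223, all λₙ > 0.
The n=1 mode decays slowest → dominates as t → ∞.
Asymptotic: φ ~ c₁ sin(πx/0.7344) e^{-λ₁t} with decay rate λ₁ ≈ 13.363.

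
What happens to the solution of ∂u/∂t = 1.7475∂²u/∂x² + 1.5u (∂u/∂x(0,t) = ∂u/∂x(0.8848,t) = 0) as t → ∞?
u grows unboundedly. With Neumann BCs the constant mode has diffusion eigenvalue 0, so any r > 0 makes it grow like e^(1.5t); solution grows exponentially.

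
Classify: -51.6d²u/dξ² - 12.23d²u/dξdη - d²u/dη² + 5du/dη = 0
Elliptic (discriminant = -56.8271).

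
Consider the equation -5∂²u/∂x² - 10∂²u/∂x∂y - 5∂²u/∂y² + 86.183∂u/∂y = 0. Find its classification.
Parabolic. (A = -5, B = -10, C = -5 gives B² - 4AC = 0.)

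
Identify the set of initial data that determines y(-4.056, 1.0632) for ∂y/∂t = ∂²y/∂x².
The entire real line. The heat equation has infinite propagation speed: any initial disturbance instantly affects all points (though exponentially small far away).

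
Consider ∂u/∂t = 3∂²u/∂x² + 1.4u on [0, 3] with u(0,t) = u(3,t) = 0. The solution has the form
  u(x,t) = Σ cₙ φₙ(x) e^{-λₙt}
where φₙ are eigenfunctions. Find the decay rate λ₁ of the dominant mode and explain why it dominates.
Eigenvalues: λₙ = 3n²π²/3² - 1.4.
First three modes:
  n=1: λ₁ = 3π²/3² - 1.4 ≈ 1.89
  n=2: λ₂ = 12π²/3² - 1.4 ≈ 11.759
  n=3: λ₃ = 27π²/3² - 1.4 ≈ 28.209
Since 3π²/3² ≈ 3.29 > 1.4, all λₙ > 0.
The n=1 mode decays slowest → dominates as t → ∞.
Asymptotic: u ~ c₁ sin(πx/3) e^{-λ₁t} with decay rate λ₁ ≈ 1.89.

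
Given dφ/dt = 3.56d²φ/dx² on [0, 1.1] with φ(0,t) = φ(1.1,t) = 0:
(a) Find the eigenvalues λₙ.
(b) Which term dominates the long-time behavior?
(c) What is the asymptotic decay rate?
Eigenvalues: λₙ = 3.56n²π²/1.1².
First three modes:
  n=1: λ₁ = 3.56π²/1.1² ≈ 29.038
  n=2: λ₂ = 14.24π²/1.1² ≈ 116.151 (4× faster decay)
  n=3: λ₃ = 32.04π²/1.1² ≈ 261.341 (9× faster decay)
As t → ∞, higher modes decay exponentially faster. The n=1 mode dominates: φ ~ c₁ sin(πx/1.1) e^{-λ₁t}.
Decay rate: λ₁ = 3.56π²/1.1² ≈ 29.038.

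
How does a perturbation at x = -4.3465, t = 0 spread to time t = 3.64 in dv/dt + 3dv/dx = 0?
At x = 6.5735. The characteristic carries data from (-4.3465, 0) to (6.5735, 3.64).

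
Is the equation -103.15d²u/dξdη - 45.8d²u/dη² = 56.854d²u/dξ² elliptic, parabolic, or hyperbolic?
Rewriting in standard form: -56.854d²u/dξ² - 103.15d²u/dξdη - 45.8d²u/dη² = 0. Computing B² - 4AC with A = -56.854, B = -103.15, C = -45.8: discriminant = 224.2697 (positive). Answer: hyperbolic.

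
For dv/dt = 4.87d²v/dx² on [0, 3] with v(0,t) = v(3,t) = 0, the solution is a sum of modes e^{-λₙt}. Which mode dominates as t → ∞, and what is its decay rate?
Eigenvalues: λₙ = 4.87n²π²/3².
First three modes:
  n=1: λ₁ = 4.87π²/3² ≈ 5.341
  n=2: λ₂ = 19.48π²/3² ≈ 21.362 (4× faster decay)
  n=3: λ₃ = 43.83π²/3² ≈ 48.065 (9× faster decay)
As t → ∞, higher modes decay exponentially faster. The n=1 mode dominates: v ~ c₁ sin(πx/3) e^{-λ₁t}.
Decay rate: λ₁ = 4.87π²/3² ≈ 5.341.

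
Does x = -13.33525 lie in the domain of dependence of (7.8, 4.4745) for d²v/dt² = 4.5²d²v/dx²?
No. The domain of dependence is [-12.33525, 27.93525], and -13.33525 is outside this interval.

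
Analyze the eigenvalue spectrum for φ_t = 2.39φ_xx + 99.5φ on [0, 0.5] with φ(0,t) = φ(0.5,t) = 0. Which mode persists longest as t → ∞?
Eigenvalues: λₙ = 2.39n²π²/0.5² - 99.5.
First three modes:
  n=1: λ₁ = 2.39π²/0.5² - 99.5 ≈ -5.147
  n=2: λ₂ = 9.56π²/0.5² - 99.5 ≈ 277.914
  n=3: λ₃ = 21.51π²/0.5² - 99.5 ≈ 749.681
Since 2.39π²/0.5² ≈ 94.353 < 99.5, λ₁ < 0.
The n=1 mode grows fastest (−λₙ is largest for n=1) → dominates.
Asymptotic: φ ~ c₁ sin(πx/0.5) e^{5.147t} (exponential growth at rate −λ₁ ≈ 5.147).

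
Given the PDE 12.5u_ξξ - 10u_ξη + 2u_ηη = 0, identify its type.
The second-order coefficients are A = 12.5, B = -10, C = 2. Since B² - 4AC = 0 = 0, this is a parabolic PDE.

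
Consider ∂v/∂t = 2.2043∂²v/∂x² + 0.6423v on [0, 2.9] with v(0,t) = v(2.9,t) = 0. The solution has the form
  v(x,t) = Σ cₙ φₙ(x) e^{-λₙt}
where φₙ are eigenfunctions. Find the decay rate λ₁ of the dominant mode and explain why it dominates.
Eigenvalues: λₙ = 2.2043n²π²/2.9² - 0.6423.
First three modes:
  n=1: λ₁ = 2.2043π²/2.9² - 0.6423 ≈ 1.945
  n=2: λ₂ = 8.8172π²/2.9² - 0.6423 ≈ 9.705
  n=3: λ₃ = 19.8387π²/2.9² - 0.6423 ≈ 22.64
Since 2.2043π²/2.9² ≈ 2.587 > 0.6423, all λₙ > 0.
The n=1 mode decays slowest → dominates as t → ∞.
Asymptotic: v ~ c₁ sin(πx/2.9) e^{-λ₁t} with decay rate λ₁ ≈ 1.945.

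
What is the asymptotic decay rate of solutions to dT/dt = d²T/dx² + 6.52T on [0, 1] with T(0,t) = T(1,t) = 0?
Eigenvalues: λₙ = n²π²/1² - 6.52.
First three modes:
  n=1: λ₁ = π² - 6.52 ≈ 3.35
  n=2: λ₂ = 4π² - 6.52 ≈ 32.958
  n=3: λ₃ = 9π² - 6.52 ≈ 82.306
Since π² ≈ 9.87 > 6.52, all λₙ > 0.
The n=1 mode decays slowest → dominates as t → ∞.
Asymptotic: T ~ c₁ sin(πx/1) e^{-λ₁t} with decay rate λ₁ ≈ 3.35.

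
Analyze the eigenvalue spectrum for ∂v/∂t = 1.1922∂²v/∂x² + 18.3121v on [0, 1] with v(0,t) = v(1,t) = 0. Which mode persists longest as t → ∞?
Eigenvalues: λₙ = 1.1922n²π²/1² - 18.3121.
First three modes:
  n=1: λ₁ = 1.1922π² - 18.3121 ≈ -6.546
  n=2: λ₂ = 4.7688π² - 18.3121 ≈ 28.754
  n=3: λ₃ = 10.7298π² - 18.3121 ≈ 87.587
Since 1.1922π² ≈ 11.767 < 18.3121, λ₁ < 0.
The n=1 mode grows fastest (−λₙ is largest for n=1) → dominates.
Asymptotic: v ~ c₁ sin(πx/1) e^{6.546t} (exponential growth at rate −λ₁ ≈ 6.546).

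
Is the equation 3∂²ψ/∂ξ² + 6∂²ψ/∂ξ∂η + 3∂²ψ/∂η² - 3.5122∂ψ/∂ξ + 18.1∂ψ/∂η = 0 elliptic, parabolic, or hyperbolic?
Computing B² - 4AC with A = 3, B = 6, C = 3: discriminant = 0 (zero). Answer: parabolic.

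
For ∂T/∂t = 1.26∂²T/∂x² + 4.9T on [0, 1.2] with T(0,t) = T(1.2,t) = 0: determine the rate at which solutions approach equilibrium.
Eigenvalues: λₙ = 1.26n²π²/1.2² - 4.9.
First three modes:
  n=1: λ₁ = 1.26π²/1.2² - 4.9 ≈ 3.736
  n=2: λ₂ = 5.04π²/1.2² - 4.9 ≈ 29.644
  n=3: λ₃ = 11.34π²/1.2² - 4.9 ≈ 72.823
Since 1.26π²/1.2² ≈ 8.636 > 4.9, all λₙ > 0.
The n=1 mode decays slowest → dominates as t → ∞.
Asymptotic: T ~ c₁ sin(πx/1.2) e^{-λ₁t} with decay rate λ₁ ≈ 3.736.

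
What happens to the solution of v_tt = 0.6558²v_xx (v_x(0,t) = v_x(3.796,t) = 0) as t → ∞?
v oscillates about a mean that drifts linearly in t (generically unbounded; no decay). There is no damping, so the nonconstant modes persist as standing waves (energy conserved, no decay). But with Neumann conditions at both ends the constant mode has eigenvalue 0: the spatial mean M(t) of v satisfies M'' = 0, so M(t) = M(0) + M'(0)·t. Unless the initial velocity has zero mean (∫v_t(x,0)dx = 0), the solution grows linearly in t (unbounded, though not exponentially); if it does have zero mean, the solution stays bounded and simply oscillates.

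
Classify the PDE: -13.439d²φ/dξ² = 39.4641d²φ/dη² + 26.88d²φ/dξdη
Rewriting in standard form: -13.439d²φ/dξ² - 26.88d²φ/dξdη - 39.4641d²φ/dη² = 0. A = -13.439, B = -26.88, C = -39.4641. Discriminant B² - 4AC = -1398.8977596. Since -1398.8977596 < 0, elliptic.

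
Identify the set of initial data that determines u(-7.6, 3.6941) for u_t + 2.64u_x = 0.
A single point: x = -17.352424. The characteristic through (-7.6, 3.6941) is x - 2.64t = const, so x = -7.6 - 2.64·3.6941 = -17.352424.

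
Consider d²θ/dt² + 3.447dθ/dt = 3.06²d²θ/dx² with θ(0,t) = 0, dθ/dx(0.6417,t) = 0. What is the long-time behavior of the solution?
As t → ∞, θ → 0. Damping (γ=3.447) dissipates energy; oscillations decay exponentially.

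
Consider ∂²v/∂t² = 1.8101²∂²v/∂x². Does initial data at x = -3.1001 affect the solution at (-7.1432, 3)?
Yes. The domain of dependence is [-12.5735, -1.7129], and -3.1001 ∈ [-12.5735, -1.7129].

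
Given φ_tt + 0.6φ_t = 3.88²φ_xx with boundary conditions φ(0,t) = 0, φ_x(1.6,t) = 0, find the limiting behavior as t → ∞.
φ → 0. Damping (γ=0.6) dissipates energy; oscillations decay exponentially.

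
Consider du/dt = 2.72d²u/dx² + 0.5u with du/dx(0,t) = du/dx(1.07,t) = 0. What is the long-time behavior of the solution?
As t → ∞, u grows unboundedly. With Neumann BCs the constant mode has diffusion eigenvalue 0, so any r > 0 makes it grow like e^(0.5t); solution grows exponentially.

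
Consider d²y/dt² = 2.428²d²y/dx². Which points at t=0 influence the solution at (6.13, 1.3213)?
Domain of dependence: [2.9218836, 9.3381164]. Signals travel at speed 2.428, so data within |x - 6.13| ≤ 2.428·1.3213 = 3.2081164 can reach the point.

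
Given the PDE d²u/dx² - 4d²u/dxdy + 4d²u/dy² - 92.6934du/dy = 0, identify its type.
The second-order coefficients are A = 1, B = -4, C = 4. Since B² - 4AC = 0 = 0, this is a parabolic PDE.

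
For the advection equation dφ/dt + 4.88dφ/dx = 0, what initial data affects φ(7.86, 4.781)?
A single point: x = -15.47128. The characteristic through (7.86, 4.781) is x - 4.88t = const, so x = 7.86 - 4.88·4.781 = -15.47128.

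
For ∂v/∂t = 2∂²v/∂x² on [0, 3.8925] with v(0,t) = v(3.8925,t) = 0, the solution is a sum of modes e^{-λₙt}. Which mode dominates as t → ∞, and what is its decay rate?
Eigenvalues: λₙ = 2n²π²/3.8925².
First three modes:
  n=1: λ₁ = 2π²/3.8925² ≈ 1.303
  n=2: λ₂ = 8π²/3.8925² ≈ 5.211 (4× faster decay)
  n=3: λ₃ = 18π²/3.8925² ≈ 11.725 (9× faster decay)
As t → ∞, higher modes decay exponentially faster. The n=1 mode dominates: v ~ c₁ sin(πx/3.8925) e^{-λ₁t}.
Decay rate: λ₁ = 2π²/3.8925² ≈ 1.303.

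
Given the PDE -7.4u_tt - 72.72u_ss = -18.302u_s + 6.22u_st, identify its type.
Rewriting in standard form: -72.72u_ss - 6.22u_st - 7.4u_tt + 18.302u_s = 0. The second-order coefficients are A = -72.72, B = -6.22, C = -7.4. Since B² - 4AC = -2113.8236 < 0, this is an elliptic PDE.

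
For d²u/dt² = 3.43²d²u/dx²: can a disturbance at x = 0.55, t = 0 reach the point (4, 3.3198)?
Yes. The domain of dependence is [-7.386914, 15.386914], and 0.55 ∈ [-7.386914, 15.386914].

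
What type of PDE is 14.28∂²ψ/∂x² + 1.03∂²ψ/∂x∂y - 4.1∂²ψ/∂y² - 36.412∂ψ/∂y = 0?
With A = 14.28, B = 1.03, C = -4.1, the discriminant is 235.2529. This is a hyperbolic PDE.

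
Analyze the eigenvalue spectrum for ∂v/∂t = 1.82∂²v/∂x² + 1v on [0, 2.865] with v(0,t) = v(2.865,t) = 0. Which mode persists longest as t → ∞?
Eigenvalues: λₙ = 1.82n²π²/2.865² - 1.
First three modes:
  n=1: λ₁ = 1.82π²/2.865² - 1 ≈ 1.188
  n=2: λ₂ = 7.28π²/2.865² - 1 ≈ 7.754
  n=3: λ₃ = 16.38π²/2.865² - 1 ≈ 18.695
Since 1.82π²/2.865² ≈ 2.188 > 1, all λₙ > 0.
The n=1 mode decays slowest → dominates as t → ∞.
Asymptotic: v ~ c₁ sin(πx/2.865) e^{-λ₁t} with decay rate λ₁ ≈ 1.188.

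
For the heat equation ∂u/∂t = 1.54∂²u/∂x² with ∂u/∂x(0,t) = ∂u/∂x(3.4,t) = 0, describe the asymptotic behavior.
u → constant (steady state). Heat is conserved (no flux at boundaries); solution approaches the spatial average.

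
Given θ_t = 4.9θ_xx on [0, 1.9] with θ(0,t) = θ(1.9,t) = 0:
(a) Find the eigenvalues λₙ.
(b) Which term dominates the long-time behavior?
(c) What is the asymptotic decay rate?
Eigenvalues: λₙ = 4.9n²π²/1.9².
First three modes:
  n=1: λ₁ = 4.9π²/1.9² ≈ 13.396
  n=2: λ₂ = 19.6π²/1.9² ≈ 53.586 (4× faster decay)
  n=3: λ₃ = 44.1π²/1.9² ≈ 120.568 (9× faster decay)
As t → ∞, higher modes decay exponentially faster. The n=1 mode dominates: θ ~ c₁ sin(πx/1.9) e^{-λ₁t}.
Decay rate: λ₁ = 4.9π²/1.9² ≈ 13.396.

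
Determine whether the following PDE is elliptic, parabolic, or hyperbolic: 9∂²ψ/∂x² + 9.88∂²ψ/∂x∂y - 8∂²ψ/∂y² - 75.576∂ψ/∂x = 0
Coefficients: A = 9, B = 9.88, C = -8. B² - 4AC = 385.6144, which is positive, so the equation is hyperbolic.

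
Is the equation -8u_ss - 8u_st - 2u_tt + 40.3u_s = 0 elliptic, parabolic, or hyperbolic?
Computing B² - 4AC with A = -8, B = -8, C = -2: discriminant = 0 (zero). Answer: parabolic.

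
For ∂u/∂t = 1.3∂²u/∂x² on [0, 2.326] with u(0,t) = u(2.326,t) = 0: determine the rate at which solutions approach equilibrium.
Eigenvalues: λₙ = 1.3n²π²/2.326².
First three modes:
  n=1: λ₁ = 1.3π²/2.326² ≈ 2.372
  n=2: λ₂ = 5.2π²/2.326² ≈ 9.486 (4× faster decay)
  n=3: λ₃ = 11.7π²/2.326² ≈ 21.344 (9× faster decay)
As t → ∞, higher modes decay exponentially faster. The n=1 mode dominates: u ~ c₁ sin(πx/2.326) e^{-λ₁t}.
Decay rate: λ₁ = 1.3π²/2.326² ≈ 2.372.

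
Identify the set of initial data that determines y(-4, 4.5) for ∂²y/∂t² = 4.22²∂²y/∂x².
Domain of dependence: [-22.99, 14.99]. Signals travel at speed 4.22, so data within |x - -4| ≤ 4.22·4.5 = 18.99 can reach the point.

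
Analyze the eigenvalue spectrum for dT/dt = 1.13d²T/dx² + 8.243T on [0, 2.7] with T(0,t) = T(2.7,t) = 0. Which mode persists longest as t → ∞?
Eigenvalues: λₙ = 1.13n²π²/2.7² - 8.243.
First three modes:
  n=1: λ₁ = 1.13π²/2.7² - 8.243 ≈ -6.713
  n=2: λ₂ = 4.52π²/2.7² - 8.243 ≈ -2.124
  n=3: λ₃ = 10.17π²/2.7² - 8.243 ≈ 5.526
Since 1.13π²/2.7² ≈ 1.53 < 8.243, λ₁ < 0.
The n=1 mode grows fastest (−λₙ is largest for n=1) → dominates.
Asymptotic: T ~ c₁ sin(πx/2.7) e^{6.713t} (exponential growth at rate −λ₁ ≈ 6.713).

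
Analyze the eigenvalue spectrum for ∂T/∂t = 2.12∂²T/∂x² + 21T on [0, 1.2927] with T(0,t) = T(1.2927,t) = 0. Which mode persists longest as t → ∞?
Eigenvalues: λₙ = 2.12n²π²/1.2927² - 21.
First three modes:
  n=1: λ₁ = 2.12π²/1.2927² - 21 ≈ -8.479
  n=2: λ₂ = 8.48π²/1.2927² - 21 ≈ 29.084
  n=3: λ₃ = 19.08π²/1.2927² - 21 ≈ 91.689
Since 2.12π²/1.2927² ≈ 12.521 < 21, λ₁ < 0.
The n=1 mode grows fastest (−λₙ is largest for n=1) → dominates.
Asymptotic: T ~ c₁ sin(πx/1.2927) e^{8.479t} (exponential growth at rate −λ₁ ≈ 8.479).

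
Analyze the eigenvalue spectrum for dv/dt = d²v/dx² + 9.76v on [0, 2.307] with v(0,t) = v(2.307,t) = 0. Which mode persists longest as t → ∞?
Eigenvalues: λₙ = n²π²/2.307² - 9.76.
First three modes:
  n=1: λ₁ = π²/2.307² - 9.76 ≈ -7.906
  n=2: λ₂ = 4π²/2.307² - 9.76 ≈ -2.342
  n=3: λ₃ = 9π²/2.307² - 9.76 ≈ 6.93
Since π²/2.307² ≈ 1.854 < 9.76, λ₁ < 0.
The n=1 mode grows fastest (−λₙ is largest for n=1) → dominates.
Asymptotic: v ~ c₁ sin(πx/2.307) e^{7.906t} (exponential growth at rate −λ₁ ≈ 7.906).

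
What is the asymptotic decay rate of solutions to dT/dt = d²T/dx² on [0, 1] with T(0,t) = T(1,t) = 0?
Eigenvalues: λₙ = n²π².
First three modes:
  n=1: λ₁ = π² ≈ 9.87
  n=2: λ₂ = 4π² ≈ 39.478 (4× faster decay)
  n=3: λ₃ = 9π² ≈ 88.826 (9× faster decay)
As t → ∞, higher modes decay exponentially faster. The n=1 mode dominates: T ~ c₁ sin(πx) e^{-λ₁t}.
Decay rate: λ₁ = π² ≈ 9.87.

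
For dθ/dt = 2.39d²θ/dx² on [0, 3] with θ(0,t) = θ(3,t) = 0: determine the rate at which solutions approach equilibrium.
Eigenvalues: λₙ = 2.39n²π²/3².
First three modes:
  n=1: λ₁ = 2.39π²/3² ≈ 2.621
  n=2: λ₂ = 9.56π²/3² ≈ 10.484 (4× faster decay)
  n=3: λ₃ = 21.51π²/3² ≈ 23.588 (9× faster decay)
As t → ∞, higher modes decay exponentially faster. The n=1 mode dominates: θ ~ c₁ sin(πx/3) e^{-λ₁t}.
Decay rate: λ₁ = 2.39π²/3² ≈ 2.621.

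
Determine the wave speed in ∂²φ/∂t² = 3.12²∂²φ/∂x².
Speed = 3.12. Information travels along characteristics x = x₀ ± 3.12t.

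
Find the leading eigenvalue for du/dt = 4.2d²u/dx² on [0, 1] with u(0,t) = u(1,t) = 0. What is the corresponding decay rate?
Eigenvalues: λₙ = 4.2n²π².
First three modes:
  n=1: λ₁ = 4.2π² ≈ 41.452
  n=2: λ₂ = 16.8π² ≈ 165.809 (4× faster decay)
  n=3: λ₃ = 37.8π² ≈ 373.071 (9× faster decay)
As t → ∞, higher modes decay exponentially faster. The n=1 mode dominates: u ~ c₁ sin(πx) e^{-λ₁t}.
Decay rate: λ₁ = 4.2π² ≈ 41.452.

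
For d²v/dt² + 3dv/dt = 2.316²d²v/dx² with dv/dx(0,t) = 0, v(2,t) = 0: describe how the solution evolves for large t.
v → 0. Damping (γ=3) dissipates energy; oscillations decay exponentially.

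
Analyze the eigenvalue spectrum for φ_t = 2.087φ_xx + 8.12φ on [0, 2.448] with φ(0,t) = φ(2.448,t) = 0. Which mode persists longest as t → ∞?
Eigenvalues: λₙ = 2.087n²π²/2.448² - 8.12.
First three modes:
  n=1: λ₁ = 2.087π²/2.448² - 8.12 ≈ -4.683
  n=2: λ₂ = 8.348π²/2.448² - 8.12 ≈ 5.629
  n=3: λ₃ = 18.783π²/2.448² - 8.12 ≈ 22.814
Since 2.087π²/2.448² ≈ 3.437 < 8.12, λ₁ < 0.
The n=1 mode grows fastest (−λₙ is largest for n=1) → dominates.
Asymptotic: φ ~ c₁ sin(πx/2.448) e^{4.683t} (exponential growth at rate −λ₁ ≈ 4.683).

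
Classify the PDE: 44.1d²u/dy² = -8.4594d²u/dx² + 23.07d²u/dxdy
Rewriting in standard form: 8.4594d²u/dx² - 23.07d²u/dxdy + 44.1d²u/dy² = 0. A = 8.4594, B = -23.07, C = 44.1. Discriminant B² - 4AC = -960.01326. Since -960.01326 < 0, elliptic.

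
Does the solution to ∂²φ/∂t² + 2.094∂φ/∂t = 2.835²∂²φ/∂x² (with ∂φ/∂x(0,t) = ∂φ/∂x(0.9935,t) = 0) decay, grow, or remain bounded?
φ → constant (steady state). Damping (γ=2.094) dissipates the nonconstant modes; with Neumann BCs the spatial average obeys M''+γM'=0 and tends to a finite limit.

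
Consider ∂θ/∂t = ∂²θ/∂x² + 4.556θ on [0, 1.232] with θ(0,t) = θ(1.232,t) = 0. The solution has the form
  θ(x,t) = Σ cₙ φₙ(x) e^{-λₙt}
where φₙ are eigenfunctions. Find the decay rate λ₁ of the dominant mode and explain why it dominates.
Eigenvalues: λₙ = n²π²/1.232² - 4.556.
First three modes:
  n=1: λ₁ = π²/1.232² - 4.556 ≈ 1.946
  n=2: λ₂ = 4π²/1.232² - 4.556 ≈ 21.454
  n=3: λ₃ = 9π²/1.232² - 4.556 ≈ 53.966
Since π²/1.232² ≈ 6.502 > 4.556, all λₙ > 0.
The n=1 mode decays slowest → dominates as t → ∞.
Asymptotic: θ ~ c₁ sin(πx/1.232) e^{-λ₁t} with decay rate λ₁ ≈ 1.946.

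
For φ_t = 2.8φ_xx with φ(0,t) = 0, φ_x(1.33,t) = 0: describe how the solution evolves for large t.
φ → 0. Heat escapes through the Dirichlet boundary.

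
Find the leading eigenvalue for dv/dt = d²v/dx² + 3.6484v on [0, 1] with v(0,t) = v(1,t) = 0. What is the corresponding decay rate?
Eigenvalues: λₙ = n²π²/1² - 3.6484.
First three modes:
  n=1: λ₁ = π² - 3.6484 ≈ 6.221
  n=2: λ₂ = 4π² - 3.6484 ≈ 35.83
  n=3: λ₃ = 9π² - 3.6484 ≈ 85.178
Since π² ≈ 9.87 > 3.6484, all λₙ > 0.
The n=1 mode decays slowest → dominates as t → ∞.
Asymptotic: v ~ c₁ sin(πx/1) e^{-λ₁t} with decay rate λ₁ ≈ 6.221.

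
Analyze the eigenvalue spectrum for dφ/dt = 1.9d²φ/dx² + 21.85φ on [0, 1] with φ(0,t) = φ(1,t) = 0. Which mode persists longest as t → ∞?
Eigenvalues: λₙ = 1.9n²π²/1² - 21.85.
First three modes:
  n=1: λ₁ = 1.9π² - 21.85 ≈ -3.098
  n=2: λ₂ = 7.6π² - 21.85 ≈ 53.159
  n=3: λ₃ = 17.1π² - 21.85 ≈ 146.92
Since 1.9π² ≈ 18.752 < 21.85, λ₁ < 0.
The n=1 mode grows fastest (−λₙ is largest for n=1) → dominates.
Asymptotic: φ ~ c₁ sin(πx/1) e^{3.098t} (exponential growth at rate −λ₁ ≈ 3.098).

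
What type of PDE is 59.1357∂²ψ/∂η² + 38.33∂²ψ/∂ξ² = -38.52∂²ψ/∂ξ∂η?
Rewriting in standard form: 38.33∂²ψ/∂ξ² + 38.52∂²ψ/∂ξ∂η + 59.1357∂²ψ/∂η² = 0. With A = 38.33, B = 38.52, C = 59.1357, the discriminant is -7582.895124. This is an elliptic PDE.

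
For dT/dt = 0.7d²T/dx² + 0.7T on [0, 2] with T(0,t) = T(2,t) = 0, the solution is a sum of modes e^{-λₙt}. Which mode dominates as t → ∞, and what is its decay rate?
Eigenvalues: λₙ = 0.7n²π²/2² - 0.7.
First three modes:
  n=1: λ₁ = 0.7π²/2² - 0.7 ≈ 1.027
  n=2: λ₂ = 2.8π²/2² - 0.7 ≈ 6.209
  n=3: λ₃ = 6.3π²/2² - 0.7 ≈ 14.845
Since 0.7π²/2² ≈ 1.727 > 0.7, all λₙ > 0.
The n=1 mode decays slowest → dominates as t → ∞.
Asymptotic: T ~ c₁ sin(πx/2) e^{-λ₁t} with decay rate λ₁ ≈ 1.027.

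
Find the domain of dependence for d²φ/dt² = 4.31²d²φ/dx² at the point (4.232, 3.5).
Domain of dependence: [-10.853, 19.317]. Signals travel at speed 4.31, so data within |x - 4.232| ≤ 4.31·3.5 = 15.085 can reach the point.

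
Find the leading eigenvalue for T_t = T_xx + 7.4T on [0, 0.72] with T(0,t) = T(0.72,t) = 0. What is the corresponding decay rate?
Eigenvalues: λₙ = n²π²/0.72² - 7.4.
First three modes:
  n=1: λ₁ = π²/0.72² - 7.4 ≈ 11.639
  n=2: λ₂ = 4π²/0.72² - 7.4 ≈ 68.754
  n=3: λ₃ = 9π²/0.72² - 7.4 ≈ 163.947
Since π²/0.72² ≈ 19.039 > 7.4, all λₙ > 0.
The n=1 mode decays slowest → dominates as t → ∞.
Asymptotic: T ~ c₁ sin(πx/0.72) e^{-λ₁t} with decay rate λ₁ ≈ 11.639.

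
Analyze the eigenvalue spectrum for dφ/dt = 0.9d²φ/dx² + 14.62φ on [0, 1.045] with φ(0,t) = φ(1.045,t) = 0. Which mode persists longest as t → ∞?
Eigenvalues: λₙ = 0.9n²π²/1.045² - 14.62.
First three modes:
  n=1: λ₁ = 0.9π²/1.045² - 14.62 ≈ -6.486
  n=2: λ₂ = 3.6π²/1.045² - 14.62 ≈ 17.916
  n=3: λ₃ = 8.1π²/1.045² - 14.62 ≈ 58.587
Since 0.9π²/1.045² ≈ 8.134 < 14.62, λ₁ < 0.
The n=1 mode grows fastest (−λₙ is largest for n=1) → dominates.
Asymptotic: φ ~ c₁ sin(πx/1.045) e^{6.486t} (exponential growth at rate −λ₁ ≈ 6.486).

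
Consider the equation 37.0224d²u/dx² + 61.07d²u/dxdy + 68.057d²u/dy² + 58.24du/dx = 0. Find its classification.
Elliptic. (A = 37.0224, B = 61.07, C = 68.057 gives B² - 4AC = -6348.9890072.)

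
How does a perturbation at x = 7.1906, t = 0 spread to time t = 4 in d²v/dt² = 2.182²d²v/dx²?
Domain of influence: [-1.5374, 15.9186]. Data at x = 7.1906 spreads outward at speed 2.182.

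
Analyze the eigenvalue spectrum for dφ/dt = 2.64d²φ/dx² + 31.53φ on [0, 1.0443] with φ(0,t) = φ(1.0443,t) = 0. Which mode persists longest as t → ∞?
Eigenvalues: λₙ = 2.64n²π²/1.0443² - 31.53.
First three modes:
  n=1: λ₁ = 2.64π²/1.0443² - 31.53 ≈ -7.638
  n=2: λ₂ = 10.56π²/1.0443² - 31.53 ≈ 64.038
  n=3: λ₃ = 23.76π²/1.0443² - 31.53 ≈ 183.498
Since 2.64π²/1.0443² ≈ 23.892 < 31.53, λ₁ < 0.
The n=1 mode grows fastest (−λₙ is largest for n=1) → dominates.
Asymptotic: φ ~ c₁ sin(πx/1.0443) e^{7.638t} (exponential growth at rate −λ₁ ≈ 7.638).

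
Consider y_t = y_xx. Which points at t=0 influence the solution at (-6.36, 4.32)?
The entire real line. The heat equation has infinite propagation speed: any initial disturbance instantly affects all points (though exponentially small far away).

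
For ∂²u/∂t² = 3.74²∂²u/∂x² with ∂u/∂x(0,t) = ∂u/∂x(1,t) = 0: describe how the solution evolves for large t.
u oscillates about a mean that drifts linearly in t (generically unbounded; no decay). There is no damping, so the nonconstant modes persist as standing waves (energy conserved, no decay). But with Neumann conditions at both ends the constant mode has eigenvalue 0: the spatial mean M(t) of u satisfies M'' = 0, so M(t) = M(0) + M'(0)·t. Unless the initial velocity has zero mean (∫u_t(x,0)dx = 0), the solution grows linearly in t (unbounded, though not exponentially); if it does have zero mean, the solution stays bounded and simply oscillates.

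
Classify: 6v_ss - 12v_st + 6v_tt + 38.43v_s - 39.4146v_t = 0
Parabolic (discriminant = 0).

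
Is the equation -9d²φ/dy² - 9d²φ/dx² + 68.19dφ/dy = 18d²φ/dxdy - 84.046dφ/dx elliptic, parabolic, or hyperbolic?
Rewriting in standard form: -9d²φ/dx² - 18d²φ/dxdy - 9d²φ/dy² + 84.046dφ/dx + 68.19dφ/dy = 0. Computing B² - 4AC with A = -9, B = -18, C = -9: discriminant = 0 (zero). Answer: parabolic.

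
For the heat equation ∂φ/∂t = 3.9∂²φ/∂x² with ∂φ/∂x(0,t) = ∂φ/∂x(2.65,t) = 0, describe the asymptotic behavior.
φ → constant (steady state). Heat is conserved (no flux at boundaries); solution approaches the spatial average.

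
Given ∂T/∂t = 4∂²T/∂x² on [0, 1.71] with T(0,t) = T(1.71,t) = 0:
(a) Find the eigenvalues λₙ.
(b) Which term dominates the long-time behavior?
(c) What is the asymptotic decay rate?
Eigenvalues: λₙ = 4n²π²/1.71².
First three modes:
  n=1: λ₁ = 4π²/1.71² ≈ 13.501
  n=2: λ₂ = 16π²/1.71² ≈ 54.004 (4× faster decay)
  n=3: λ₃ = 36π²/1.71² ≈ 121.509 (9× faster decay)
As t → ∞, higher modes decay exponentially faster. The n=1 mode dominates: T ~ c₁ sin(πx/1.71) e^{-λ₁t}.
Decay rate: λ₁ = 4π²/1.71² ≈ 13.501.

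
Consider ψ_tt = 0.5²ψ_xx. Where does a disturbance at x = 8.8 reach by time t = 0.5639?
Domain of influence: [8.51805, 9.08195]. Data at x = 8.8 spreads outward at speed 0.5.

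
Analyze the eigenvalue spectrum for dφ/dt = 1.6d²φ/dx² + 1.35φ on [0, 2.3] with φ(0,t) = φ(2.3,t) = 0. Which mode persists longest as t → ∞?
Eigenvalues: λₙ = 1.6n²π²/2.3² - 1.35.
First three modes:
  n=1: λ₁ = 1.6π²/2.3² - 1.35 ≈ 1.635
  n=2: λ₂ = 6.4π²/2.3² - 1.35 ≈ 10.591
  n=3: λ₃ = 14.4π²/2.3² - 1.35 ≈ 25.516
Since 1.6π²/2.3² ≈ 2.985 > 1.35, all λₙ > 0.
The n=1 mode decays slowest → dominates as t → ∞.
Asymptotic: φ ~ c₁ sin(πx/2.3) e^{-λ₁t} with decay rate λ₁ ≈ 1.635.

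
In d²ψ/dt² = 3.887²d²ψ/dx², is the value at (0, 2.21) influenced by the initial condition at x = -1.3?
Yes. The domain of dependence is [-8.59027, 8.59027], and -1.3 ∈ [-8.59027, 8.59027].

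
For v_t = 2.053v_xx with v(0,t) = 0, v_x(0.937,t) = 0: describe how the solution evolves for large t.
v → 0. Heat escapes through the Dirichlet boundary.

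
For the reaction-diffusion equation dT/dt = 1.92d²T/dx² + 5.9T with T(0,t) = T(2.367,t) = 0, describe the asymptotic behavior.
T grows unboundedly. Reaction dominates diffusion (r=5.9 > κπ²/L²≈3.38); solution grows exponentially.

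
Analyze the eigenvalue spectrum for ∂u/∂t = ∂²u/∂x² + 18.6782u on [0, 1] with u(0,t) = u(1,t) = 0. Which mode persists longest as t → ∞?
Eigenvalues: λₙ = n²π²/1² - 18.6782.
First three modes:
  n=1: λ₁ = π² - 18.6782 ≈ -8.809
  n=2: λ₂ = 4π² - 18.6782 ≈ 20.8
  n=3: λ₃ = 9π² - 18.6782 ≈ 70.148
Since π² ≈ 9.87 < 18.6782, λ₁ < 0.
The n=1 mode grows fastest (−λₙ is largest for n=1) → dominates.
Asymptotic: u ~ c₁ sin(πx/1) e^{8.809t} (exponential growth at rate −λ₁ ≈ 8.809).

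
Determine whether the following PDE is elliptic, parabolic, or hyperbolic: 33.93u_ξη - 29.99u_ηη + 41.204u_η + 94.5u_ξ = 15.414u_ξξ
Rewriting in standard form: -15.414u_ξξ + 33.93u_ξη - 29.99u_ηη + 94.5u_ξ + 41.204u_η = 0. Coefficients: A = -15.414, B = 33.93, C = -29.99. B² - 4AC = -697.81854, which is negative, so the equation is elliptic.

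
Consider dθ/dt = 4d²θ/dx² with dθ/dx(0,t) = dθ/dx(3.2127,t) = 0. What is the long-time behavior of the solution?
As t → ∞, θ → constant (steady state). Heat is conserved (no flux at boundaries); solution approaches the spatial average.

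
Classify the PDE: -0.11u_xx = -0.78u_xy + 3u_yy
Rewriting in standard form: -0.11u_xx + 0.78u_xy - 3u_yy = 0. A = -0.11, B = 0.78, C = -3. Discriminant B² - 4AC = -0.7116. Since -0.7116 < 0, elliptic.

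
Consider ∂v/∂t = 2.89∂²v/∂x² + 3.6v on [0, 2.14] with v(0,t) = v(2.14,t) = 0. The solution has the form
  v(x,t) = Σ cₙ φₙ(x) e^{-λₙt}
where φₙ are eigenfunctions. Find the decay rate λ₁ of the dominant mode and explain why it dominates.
Eigenvalues: λₙ = 2.89n²π²/2.14² - 3.6.
First three modes:
  n=1: λ₁ = 2.89π²/2.14² - 3.6 ≈ 2.628
  n=2: λ₂ = 11.56π²/2.14² - 3.6 ≈ 21.313
  n=3: λ₃ = 26.01π²/2.14² - 3.6 ≈ 52.455
Since 2.89π²/2.14² ≈ 6.228 > 3.6, all λₙ > 0.
The n=1 mode decays slowest → dominates as t → ∞.
Asymptotic: v ~ c₁ sin(πx/2.14) e^{-λ₁t} with decay rate λ₁ ≈ 2.628.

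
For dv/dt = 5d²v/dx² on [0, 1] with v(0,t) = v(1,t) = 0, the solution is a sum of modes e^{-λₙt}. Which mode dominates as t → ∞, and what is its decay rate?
Eigenvalues: λₙ = 5n²π².
First three modes:
  n=1: λ₁ = 5π² ≈ 49.348
  n=2: λ₂ = 20π² ≈ 197.392 (4× faster decay)
  n=3: λ₃ = 45π² ≈ 444.132 (9× faster decay)
As t → ∞, higher modes decay exponentially faster. The n=1 mode dominates: v ~ c₁ sin(πx) e^{-λ₁t}.
Decay rate: λ₁ = 5π² ≈ 49.348.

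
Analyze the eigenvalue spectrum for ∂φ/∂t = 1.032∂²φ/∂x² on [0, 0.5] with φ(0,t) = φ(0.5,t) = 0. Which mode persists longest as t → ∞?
Eigenvalues: λₙ = 1.032n²π²/0.5².
First three modes:
  n=1: λ₁ = 1.032π²/0.5² ≈ 40.742
  n=2: λ₂ = 4.128π²/0.5² ≈ 162.967 (4× faster decay)
  n=3: λ₃ = 9.288π²/0.5² ≈ 366.676 (9× faster decay)
As t → ∞, higher modes decay exponentially faster. The n=1 mode dominates: φ ~ c₁ sin(πx/0.5) e^{-λ₁t}.
Decay rate: λ₁ = 1.032π²/0.5² ≈ 40.742.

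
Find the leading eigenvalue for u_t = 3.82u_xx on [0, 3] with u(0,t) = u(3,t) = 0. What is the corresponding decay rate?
Eigenvalues: λₙ = 3.82n²π²/3².
First three modes:
  n=1: λ₁ = 3.82π²/3² ≈ 4.189
  n=2: λ₂ = 15.28π²/3² ≈ 16.756 (4× faster decay)
  n=3: λ₃ = 34.38π²/3² ≈ 37.702 (9× faster decay)
As t → ∞, higher modes decay exponentially faster. The n=1 mode dominates: u ~ c₁ sin(πx/3) e^{-λ₁t}.
Decay rate: λ₁ = 3.82π²/3² ≈ 4.189.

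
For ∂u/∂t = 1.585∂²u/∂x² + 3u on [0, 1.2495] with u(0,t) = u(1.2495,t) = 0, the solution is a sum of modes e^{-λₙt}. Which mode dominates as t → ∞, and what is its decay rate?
Eigenvalues: λₙ = 1.585n²π²/1.2495² - 3.
First three modes:
  n=1: λ₁ = 1.585π²/1.2495² - 3 ≈ 7.02
  n=2: λ₂ = 6.34π²/1.2495² - 3 ≈ 37.079
  n=3: λ₃ = 14.265π²/1.2495² - 3 ≈ 87.178
Since 1.585π²/1.2495² ≈ 10.02 > 3, all λₙ > 0.
The n=1 mode decays slowest → dominates as t → ∞.
Asymptotic: u ~ c₁ sin(πx/1.2495) e^{-λ₁t} with decay rate λ₁ ≈ 7.02.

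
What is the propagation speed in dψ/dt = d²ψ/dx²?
Infinite. The heat equation is parabolic, not hyperbolic, so disturbances propagate instantly.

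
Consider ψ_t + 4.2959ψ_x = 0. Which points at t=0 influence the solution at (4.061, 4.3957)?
A single point: x = -14.82248763. The characteristic through (4.061, 4.3957) is x - 4.2959t = const, so x = 4.061 - 4.2959·4.3957 = -14.82248763.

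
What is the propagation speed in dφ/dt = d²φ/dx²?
Infinite. The heat equation is parabolic, not hyperbolic, so disturbances propagate instantly.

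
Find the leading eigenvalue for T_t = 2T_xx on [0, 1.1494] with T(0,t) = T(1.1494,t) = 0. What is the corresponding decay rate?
Eigenvalues: λₙ = 2n²π²/1.1494².
First three modes:
  n=1: λ₁ = 2π²/1.1494² ≈ 14.941
  n=2: λ₂ = 8π²/1.1494² ≈ 59.765 (4× faster decay)
  n=3: λ₃ = 18π²/1.1494² ≈ 134.471 (9× faster decay)
As t → ∞, higher modes decay exponentially faster. The n=1 mode dominates: T ~ c₁ sin(πx/1.1494) e^{-λ₁t}.
Decay rate: λ₁ = 2π²/1.1494² ≈ 14.941.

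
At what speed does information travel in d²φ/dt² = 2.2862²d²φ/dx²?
Speed = 2.2862. Information travels along characteristics x = x₀ ± 2.2862t.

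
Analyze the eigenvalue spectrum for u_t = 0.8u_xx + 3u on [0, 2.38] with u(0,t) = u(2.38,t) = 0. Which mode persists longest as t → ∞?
Eigenvalues: λₙ = 0.8n²π²/2.38² - 3.
First three modes:
  n=1: λ₁ = 0.8π²/2.38² - 3 ≈ -1.606
  n=2: λ₂ = 3.2π²/2.38² - 3 ≈ 2.576
  n=3: λ₃ = 7.2π²/2.38² - 3 ≈ 9.545
Since 0.8π²/2.38² ≈ 1.394 < 3, λ₁ < 0.
The n=1 mode grows fastest (−λₙ is largest for n=1) → dominates.
Asymptotic: u ~ c₁ sin(πx/2.38) e^{1.606t} (exponential growth at rate −λ₁ ≈ 1.606).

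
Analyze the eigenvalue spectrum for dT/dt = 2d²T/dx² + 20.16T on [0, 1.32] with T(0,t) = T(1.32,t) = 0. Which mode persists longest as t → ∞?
Eigenvalues: λₙ = 2n²π²/1.32² - 20.16.
First three modes:
  n=1: λ₁ = 2π²/1.32² - 20.16 ≈ -8.831
  n=2: λ₂ = 8π²/1.32² - 20.16 ≈ 25.155
  n=3: λ₃ = 18π²/1.32² - 20.16 ≈ 81.799
Since 2π²/1.32² ≈ 11.329 < 20.16, λ₁ < 0.
The n=1 mode grows fastest (−λₙ is largest for n=1) → dominates.
Asymptotic: T ~ c₁ sin(πx/1.32) e^{8.831t} (exponential growth at rate −λ₁ ≈ 8.831).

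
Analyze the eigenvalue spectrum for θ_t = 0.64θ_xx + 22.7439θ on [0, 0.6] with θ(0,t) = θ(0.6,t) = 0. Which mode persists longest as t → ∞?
Eigenvalues: λₙ = 0.64n²π²/0.6² - 22.7439.
First three modes:
  n=1: λ₁ = 0.64π²/0.6² - 22.7439 ≈ -5.198
  n=2: λ₂ = 2.56π²/0.6² - 22.7439 ≈ 47.44
  n=3: λ₃ = 5.76π²/0.6² - 22.7439 ≈ 135.17
Since 0.64π²/0.6² ≈ 17.546 < 22.7439, λ₁ < 0.
The n=1 mode grows fastest (−λₙ is largest for n=1) → dominates.
Asymptotic: θ ~ c₁ sin(πx/0.6) e^{5.198t} (exponential growth at rate −λ₁ ≈ 5.198).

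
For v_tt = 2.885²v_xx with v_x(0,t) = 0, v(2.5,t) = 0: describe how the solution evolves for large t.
v oscillates (no decay). Energy is conserved; the solution oscillates indefinitely as standing waves.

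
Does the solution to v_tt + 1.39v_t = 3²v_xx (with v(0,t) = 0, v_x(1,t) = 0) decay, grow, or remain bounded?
v → 0. Damping (γ=1.39) dissipates energy; oscillations decay exponentially.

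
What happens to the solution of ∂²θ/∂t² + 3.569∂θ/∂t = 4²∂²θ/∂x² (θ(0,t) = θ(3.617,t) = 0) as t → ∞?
θ → 0. Damping (γ=3.569) dissipates energy; oscillations decay exponentially.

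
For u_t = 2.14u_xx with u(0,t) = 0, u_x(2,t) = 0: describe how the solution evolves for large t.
u → 0. Heat escapes through the Dirichlet boundary.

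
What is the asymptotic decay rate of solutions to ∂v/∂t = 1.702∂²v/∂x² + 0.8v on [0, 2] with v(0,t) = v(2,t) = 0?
Eigenvalues: λₙ = 1.702n²π²/2² - 0.8.
First three modes:
  n=1: λ₁ = 1.702π²/2² - 0.8 ≈ 3.4
  n=2: λ₂ = 6.808π²/2² - 0.8 ≈ 15.998
  n=3: λ₃ = 15.318π²/2² - 0.8 ≈ 36.996
Since 1.702π²/2² ≈ 4.2 > 0.8, all λₙ > 0.
The n=1 mode decays slowest → dominates as t → ∞.
Asymptotic: v ~ c₁ sin(πx/2) e^{-λ₁t} with decay rate λ₁ ≈ 3.4.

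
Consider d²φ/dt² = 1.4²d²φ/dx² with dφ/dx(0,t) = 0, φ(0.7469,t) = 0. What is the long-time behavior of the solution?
As t → ∞, φ oscillates (no decay). Energy is conserved; the solution oscillates indefinitely as standing waves.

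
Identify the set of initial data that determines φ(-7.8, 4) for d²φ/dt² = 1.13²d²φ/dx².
Domain of dependence: [-12.32, -3.28]. Signals travel at speed 1.13, so data within |x - -7.8| ≤ 1.13·4 = 4.52 can reach the point.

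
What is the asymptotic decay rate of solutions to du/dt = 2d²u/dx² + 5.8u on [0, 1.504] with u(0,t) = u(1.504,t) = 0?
Eigenvalues: λₙ = 2n²π²/1.504² - 5.8.
First three modes:
  n=1: λ₁ = 2π²/1.504² - 5.8 ≈ 2.926
  n=2: λ₂ = 8π²/1.504² - 5.8 ≈ 29.106
  n=3: λ₃ = 18π²/1.504² - 5.8 ≈ 72.737
Since 2π²/1.504² ≈ 8.726 > 5.8, all λₙ > 0.
The n=1 mode decays slowest → dominates as t → ∞.
Asymptotic: u ~ c₁ sin(πx/1.504) e^{-λ₁t} with decay rate λ₁ ≈ 2.926.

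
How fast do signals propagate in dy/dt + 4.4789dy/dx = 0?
Speed = 4.4789. Information travels along x - 4.4789t = const (rightward).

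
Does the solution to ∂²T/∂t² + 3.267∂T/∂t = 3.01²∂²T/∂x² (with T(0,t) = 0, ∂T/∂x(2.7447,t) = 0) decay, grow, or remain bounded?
T → 0. Damping (γ=3.267) dissipates energy; oscillations decay exponentially.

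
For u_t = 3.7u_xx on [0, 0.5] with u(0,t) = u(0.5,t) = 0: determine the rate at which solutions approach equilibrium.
Eigenvalues: λₙ = 3.7n²π²/0.5².
First three modes:
  n=1: λ₁ = 3.7π²/0.5² ≈ 146.07
  n=2: λ₂ = 14.8π²/0.5² ≈ 584.281 (4× faster decay)
  n=3: λ₃ = 33.3π²/0.5² ≈ 1314.631 (9× faster decay)
As t → ∞, higher modes decay exponentially faster. The n=1 mode dominates: u ~ c₁ sin(πx/0.5) e^{-λ₁t}.
Decay rate: λ₁ = 3.7π²/0.5² ≈ 146.07.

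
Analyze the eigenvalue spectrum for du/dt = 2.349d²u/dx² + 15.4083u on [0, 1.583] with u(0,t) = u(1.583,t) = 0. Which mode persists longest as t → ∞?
Eigenvalues: λₙ = 2.349n²π²/1.583² - 15.4083.
First three modes:
  n=1: λ₁ = 2.349π²/1.583² - 15.4083 ≈ -6.157
  n=2: λ₂ = 9.396π²/1.583² - 15.4083 ≈ 21.598
  n=3: λ₃ = 21.141π²/1.583² - 15.4083 ≈ 67.857
Since 2.349π²/1.583² ≈ 9.252 < 15.4083, λ₁ < 0.
The n=1 mode grows fastest (−λₙ is largest for n=1) → dominates.
Asymptotic: u ~ c₁ sin(πx/1.583) e^{6.157t} (exponential growth at rate −λ₁ ≈ 6.157).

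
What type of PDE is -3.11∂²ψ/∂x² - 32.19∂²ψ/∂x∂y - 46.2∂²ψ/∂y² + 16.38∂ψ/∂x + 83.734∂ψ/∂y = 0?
With A = -3.11, B = -32.19, C = -46.2, the discriminant is 461.4681. This is a hyperbolic PDE.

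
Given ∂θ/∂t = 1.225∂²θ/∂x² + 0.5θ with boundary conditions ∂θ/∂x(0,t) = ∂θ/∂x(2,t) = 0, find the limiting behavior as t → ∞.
θ grows unboundedly. With Neumann BCs the constant mode has diffusion eigenvalue 0, so any r > 0 makes it grow like e^(0.5t); solution grows exponentially.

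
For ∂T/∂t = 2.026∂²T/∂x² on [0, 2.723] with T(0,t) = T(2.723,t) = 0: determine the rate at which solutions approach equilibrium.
Eigenvalues: λₙ = 2.026n²π²/2.723².
First three modes:
  n=1: λ₁ = 2.026π²/2.723² ≈ 2.697
  n=2: λ₂ = 8.104π²/2.723² ≈ 10.787 (4× faster decay)
  n=3: λ₃ = 18.234π²/2.723² ≈ 24.271 (9× faster decay)
As t → ∞, higher modes decay exponentially faster. The n=1 mode dominates: T ~ c₁ sin(πx/2.723) e^{-λ₁t}.
Decay rate: λ₁ = 2.026π²/2.723² ≈ 2.697.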